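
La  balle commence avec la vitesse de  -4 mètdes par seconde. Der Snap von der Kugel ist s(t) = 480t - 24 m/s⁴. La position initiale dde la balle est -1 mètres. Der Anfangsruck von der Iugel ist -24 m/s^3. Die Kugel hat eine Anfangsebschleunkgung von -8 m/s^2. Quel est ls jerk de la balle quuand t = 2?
Pour résoudre ceci, nous devons prendre 1 primitive de notre équation du snap s(t) = 480·t - 24. L'intégrale du snap, avec j(0) = -24, donne le jerk: j(t) = 240·t^2 - 24·t - 24. De l'équation du jerk j(t) = 240·t^2 - 24·t - 24, nous substituons t = 2 pour obtenir j = 888.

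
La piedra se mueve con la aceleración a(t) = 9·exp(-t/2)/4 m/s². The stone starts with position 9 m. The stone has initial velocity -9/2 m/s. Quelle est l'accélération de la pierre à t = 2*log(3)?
Nous avons l'accélération a(t) = 9·exp(-t/2)/4. En substituant t = 2*log(3): a(2*log(3)) = 3/4.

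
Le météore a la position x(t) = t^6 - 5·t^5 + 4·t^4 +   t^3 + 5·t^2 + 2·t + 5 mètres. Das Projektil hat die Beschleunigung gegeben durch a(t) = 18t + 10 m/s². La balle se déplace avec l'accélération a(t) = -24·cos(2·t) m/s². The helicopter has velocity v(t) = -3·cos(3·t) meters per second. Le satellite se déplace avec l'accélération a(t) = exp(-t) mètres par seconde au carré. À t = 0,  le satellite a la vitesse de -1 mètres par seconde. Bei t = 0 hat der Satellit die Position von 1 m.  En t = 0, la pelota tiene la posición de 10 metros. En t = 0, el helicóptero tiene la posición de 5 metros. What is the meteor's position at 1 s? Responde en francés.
En utilisant x(t) = t^6 - 5·t^5 + 4·t^4 + t^3 + 5·t^2 + 2·t + 5 et en substituant t = 1, nous trouvons x = 13.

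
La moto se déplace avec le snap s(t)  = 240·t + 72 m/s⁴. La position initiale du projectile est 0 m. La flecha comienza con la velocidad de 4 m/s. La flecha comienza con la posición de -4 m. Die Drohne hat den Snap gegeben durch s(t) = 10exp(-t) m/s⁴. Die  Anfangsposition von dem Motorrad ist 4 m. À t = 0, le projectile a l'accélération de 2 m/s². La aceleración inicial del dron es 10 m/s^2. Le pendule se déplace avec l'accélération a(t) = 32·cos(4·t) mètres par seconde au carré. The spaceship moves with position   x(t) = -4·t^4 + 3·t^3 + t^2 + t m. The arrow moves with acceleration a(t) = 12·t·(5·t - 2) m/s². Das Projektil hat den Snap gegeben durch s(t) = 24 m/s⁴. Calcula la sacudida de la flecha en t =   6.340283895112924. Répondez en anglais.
To solve this, we need to take 1 derivative of our acceleration equation a(t) = 12·t·(5·t - 2). Differentiating acceleration, we get jerk: j(t) = 120·t - 24. From the given jerk equation j(t) = 120·t - 24, we substitute t = 6.340283895112924 to get j = 736.834067413551.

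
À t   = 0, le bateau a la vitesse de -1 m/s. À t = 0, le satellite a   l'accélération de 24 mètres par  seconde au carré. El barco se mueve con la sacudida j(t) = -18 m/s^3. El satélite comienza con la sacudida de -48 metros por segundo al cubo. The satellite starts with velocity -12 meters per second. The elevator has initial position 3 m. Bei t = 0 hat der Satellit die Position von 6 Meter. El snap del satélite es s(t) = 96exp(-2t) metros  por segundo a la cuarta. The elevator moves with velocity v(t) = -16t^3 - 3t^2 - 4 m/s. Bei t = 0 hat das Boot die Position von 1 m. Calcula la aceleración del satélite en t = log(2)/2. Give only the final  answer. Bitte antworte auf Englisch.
The answer is 12.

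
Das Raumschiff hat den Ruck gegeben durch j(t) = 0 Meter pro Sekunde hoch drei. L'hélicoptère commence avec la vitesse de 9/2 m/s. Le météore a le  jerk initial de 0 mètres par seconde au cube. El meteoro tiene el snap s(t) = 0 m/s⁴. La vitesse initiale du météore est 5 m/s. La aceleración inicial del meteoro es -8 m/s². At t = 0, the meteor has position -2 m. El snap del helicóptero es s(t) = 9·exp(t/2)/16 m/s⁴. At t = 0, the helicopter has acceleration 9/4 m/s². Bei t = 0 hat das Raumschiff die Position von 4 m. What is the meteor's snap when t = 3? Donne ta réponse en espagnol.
Usando s(t) = 0 y sustituyendo t = 3, encontramos s = 0.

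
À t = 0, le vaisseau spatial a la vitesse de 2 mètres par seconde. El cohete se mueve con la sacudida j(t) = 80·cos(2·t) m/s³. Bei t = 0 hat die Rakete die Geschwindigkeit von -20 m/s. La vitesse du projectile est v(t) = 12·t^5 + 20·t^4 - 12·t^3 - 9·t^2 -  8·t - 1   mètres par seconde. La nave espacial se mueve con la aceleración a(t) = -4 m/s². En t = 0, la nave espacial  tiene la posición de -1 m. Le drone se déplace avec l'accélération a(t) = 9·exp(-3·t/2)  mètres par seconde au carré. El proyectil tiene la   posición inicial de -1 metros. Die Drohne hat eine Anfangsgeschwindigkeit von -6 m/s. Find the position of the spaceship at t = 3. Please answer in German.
Ausgehend von der Beschleunigung a(t) = -4, nehmen wir 2 Stammfunktionen. Die Stammfunktion von der Beschleunigung ist die Geschwindigkeit. Mit v(0) = 2 erhalten wir v(t) = 2 - 4·t. Durch Integration von der Geschwindigkeit und Verwendung der Anfangsbedingung x(0) = -1, erhalten wir x(t) = -2·t^2 + 2·t - 1. Wir haben die Position x(t) = -2·t^2 + 2·t - 1. Durch Einsetzen von t = 3: x(3) = -13.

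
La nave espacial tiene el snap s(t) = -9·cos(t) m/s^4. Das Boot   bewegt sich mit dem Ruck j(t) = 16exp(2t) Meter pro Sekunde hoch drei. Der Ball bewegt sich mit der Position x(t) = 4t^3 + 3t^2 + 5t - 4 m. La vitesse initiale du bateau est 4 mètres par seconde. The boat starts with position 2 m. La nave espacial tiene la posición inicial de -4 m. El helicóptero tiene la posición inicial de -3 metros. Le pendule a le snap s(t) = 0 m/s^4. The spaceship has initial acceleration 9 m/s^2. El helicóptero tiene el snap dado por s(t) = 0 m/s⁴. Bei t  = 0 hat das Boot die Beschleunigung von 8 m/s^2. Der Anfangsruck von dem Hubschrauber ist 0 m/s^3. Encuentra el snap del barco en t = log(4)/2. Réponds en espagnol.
Debemos derivar nuestra ecuación de la sacudida j(t) = 16·exp(2·t) 1 vez. Derivando la sacudida, obtenemos el snap: s(t) = 32·exp(2·t). De la ecuación del snap s(t) = 32·exp(2·t), sustituimos t = log(4)/2 para obtener s = 128.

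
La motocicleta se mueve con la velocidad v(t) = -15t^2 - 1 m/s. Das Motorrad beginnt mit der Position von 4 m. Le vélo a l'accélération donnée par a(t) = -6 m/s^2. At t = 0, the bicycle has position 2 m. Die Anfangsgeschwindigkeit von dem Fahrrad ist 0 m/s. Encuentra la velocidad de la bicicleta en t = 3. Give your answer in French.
En partant de l'accélération a(t) = -6, nous prenons 1 primitive. En prenant ∫a(t)dt et en appliquant v(0) = 0, nous trouvons v(t) = -6·t. En utilisant v(t) = -6·t et en substituant t = 3, nous trouvons v = -18.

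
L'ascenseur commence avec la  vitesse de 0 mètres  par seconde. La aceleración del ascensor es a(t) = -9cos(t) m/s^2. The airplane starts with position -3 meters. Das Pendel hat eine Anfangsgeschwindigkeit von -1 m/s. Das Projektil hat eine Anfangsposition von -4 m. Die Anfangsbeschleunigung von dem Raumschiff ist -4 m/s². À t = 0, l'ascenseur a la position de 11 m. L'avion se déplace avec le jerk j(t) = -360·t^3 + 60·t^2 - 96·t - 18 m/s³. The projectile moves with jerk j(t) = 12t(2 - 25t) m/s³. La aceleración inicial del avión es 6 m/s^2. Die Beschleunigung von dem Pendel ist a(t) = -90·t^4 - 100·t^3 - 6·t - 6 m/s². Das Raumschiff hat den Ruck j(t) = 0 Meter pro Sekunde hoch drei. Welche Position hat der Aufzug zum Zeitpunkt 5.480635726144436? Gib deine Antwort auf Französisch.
Pour résoudre ceci, nous devons prendre 2 primitives de notre équation de l'accélération a(t) = -9·cos(t). En prenant ∫a(t)dt et en appliquant v(0) = 0, nous trouvons v(t) = -9·sin(t). La primitive de la vitesse est la position. En utilisant x(0) = 11, nous obtenons x(t) = 9·cos(t) + 2. Nous avons la position x(t) = 9·cos(t) + 2. En substituant t = 5.480635726144436: x(5.480635726144436) = 8.25387940479484.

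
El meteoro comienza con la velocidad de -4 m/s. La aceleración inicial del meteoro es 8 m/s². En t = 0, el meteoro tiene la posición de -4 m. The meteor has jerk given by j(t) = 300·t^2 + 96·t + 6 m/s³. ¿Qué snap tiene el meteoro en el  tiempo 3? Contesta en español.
Para resolver esto, necesitamos tomar 1 derivada de nuestra ecuación de la sacudida j(t) = 300·t^2 + 96·t + 6. Derivando la sacudida, obtenemos el snap: s(t) = 600·t + 96. Usando s(t) = 600·t + 96 y sustituyendo t = 3, encontramos s = 1896.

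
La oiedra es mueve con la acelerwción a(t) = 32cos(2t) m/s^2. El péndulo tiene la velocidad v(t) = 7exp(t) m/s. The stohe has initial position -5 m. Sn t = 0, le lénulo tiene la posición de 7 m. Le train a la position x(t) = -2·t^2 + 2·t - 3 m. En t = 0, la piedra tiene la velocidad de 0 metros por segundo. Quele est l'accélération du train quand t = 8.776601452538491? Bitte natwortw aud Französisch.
Nous devons dériver notre équation de la position x(t) = -2·t^2 + 2·t - 3 2 fois. En dérivant la position, nous obtenons la vitesse: v(t) = 2 - 4·t. La dérivée de la vitesse donne l'accélération: a(t) = -4. De l'équation de l'accélération a(t) = -4, nous substituons t = 8.776601452538491 pour obtenir a = -4.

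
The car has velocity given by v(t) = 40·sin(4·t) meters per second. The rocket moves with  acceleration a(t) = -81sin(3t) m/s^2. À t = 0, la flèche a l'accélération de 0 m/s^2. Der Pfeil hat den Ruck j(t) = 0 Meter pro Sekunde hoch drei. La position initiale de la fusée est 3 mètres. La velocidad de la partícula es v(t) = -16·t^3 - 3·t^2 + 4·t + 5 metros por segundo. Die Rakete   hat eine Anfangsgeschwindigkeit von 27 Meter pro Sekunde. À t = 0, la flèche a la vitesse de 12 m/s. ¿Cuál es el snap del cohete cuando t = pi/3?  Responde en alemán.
Wir müssen unsere Gleichung für die Beschleunigung a(t) = -81·sin(3·t) 2-mal ableiten. Die Ableitung von der Beschleunigung ergibt den Ruck: j(t) = -243·cos(3·t). Die Ableitung von dem Ruck ergibt den Snap: s(t) = 729·sin(3·t). Mit s(t) = 729·sin(3·t) und Einsetzen von t = pi/3, finden wir s = 0.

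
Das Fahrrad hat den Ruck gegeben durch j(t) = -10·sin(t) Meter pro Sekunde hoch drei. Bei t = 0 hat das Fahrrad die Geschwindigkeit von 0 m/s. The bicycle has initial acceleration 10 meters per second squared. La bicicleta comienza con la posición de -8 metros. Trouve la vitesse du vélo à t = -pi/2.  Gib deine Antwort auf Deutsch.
Wir müssen unsere Gleichung für den Ruck j(t) = -10·sin(t) 2-mal integrieren. Die Stammfunktion von dem Ruck ist die Beschleunigung. Mit a(0) = 10 erhalten wir a(t) = 10·cos(t). Durch Integration von der Beschleunigung und Verwendung der Anfangsbedingung v(0) = 0, erhalten wir v(t) = 10·sin(t). Aus der Gleichung für die Geschwindigkeit v(t) = 10·sin(t), setzen wir t = -pi/2 ein und erhalten v = -10.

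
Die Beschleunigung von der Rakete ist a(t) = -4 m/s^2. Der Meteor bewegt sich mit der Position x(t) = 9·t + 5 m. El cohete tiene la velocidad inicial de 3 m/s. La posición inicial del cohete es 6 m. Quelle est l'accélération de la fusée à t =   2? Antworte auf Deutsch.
Aus der Gleichung für die Beschleunigung a(t) = -4, setzen wir t = 2 ein und erhalten a = -4.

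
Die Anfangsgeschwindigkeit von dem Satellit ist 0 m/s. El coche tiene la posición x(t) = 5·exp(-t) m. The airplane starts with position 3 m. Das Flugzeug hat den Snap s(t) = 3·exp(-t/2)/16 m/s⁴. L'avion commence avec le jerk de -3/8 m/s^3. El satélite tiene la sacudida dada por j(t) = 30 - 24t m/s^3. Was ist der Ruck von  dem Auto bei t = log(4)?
Ausgehend von der Position x(t) = 5·exp(-t), nehmen wir 3 Ableitungen. Mit d/dt von x(t) finden wir v(t) = -5·exp(-t). Die Ableitung von der Geschwindigkeit ergibt die Beschleunigung: a(t) = 5·exp(-t). Mit d/dt von a(t) finden wir j(t) = -5·exp(-t). Aus der Gleichung für den Ruck j(t) = -5·exp(-t), setzen wir t = log(4) ein und erhalten j = -5/4.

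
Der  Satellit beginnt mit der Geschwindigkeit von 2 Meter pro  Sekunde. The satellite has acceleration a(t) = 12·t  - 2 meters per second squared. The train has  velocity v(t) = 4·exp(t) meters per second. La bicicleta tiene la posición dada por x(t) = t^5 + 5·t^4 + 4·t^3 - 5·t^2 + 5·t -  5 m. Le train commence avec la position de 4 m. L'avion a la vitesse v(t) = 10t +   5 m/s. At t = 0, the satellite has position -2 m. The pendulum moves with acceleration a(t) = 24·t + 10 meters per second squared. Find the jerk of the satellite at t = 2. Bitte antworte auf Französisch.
Pour résoudre ceci, nous devons prendre 1 dérivée de notre équation de l'accélération a(t) = 12·t - 2. En prenant d/dt de a(t), nous trouvons j(t) = 12. En utilisant j(t) = 12 et en substituant t = 2, nous trouvons j = 12.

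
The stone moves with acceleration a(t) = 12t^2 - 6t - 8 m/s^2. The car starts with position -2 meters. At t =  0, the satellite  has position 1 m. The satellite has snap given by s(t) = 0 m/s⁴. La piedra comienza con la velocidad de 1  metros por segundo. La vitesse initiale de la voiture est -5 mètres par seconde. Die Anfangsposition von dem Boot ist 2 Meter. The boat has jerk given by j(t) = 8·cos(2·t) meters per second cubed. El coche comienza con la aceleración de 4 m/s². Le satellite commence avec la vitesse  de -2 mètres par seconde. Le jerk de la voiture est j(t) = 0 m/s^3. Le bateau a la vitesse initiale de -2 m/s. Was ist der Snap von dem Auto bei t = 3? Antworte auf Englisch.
We must differentiate our jerk equation j(t) = 0 1 time. Taking d/dt of j(t), we find s(t) = 0. We have snap s(t) = 0. Substituting t = 3: s(3) = 0.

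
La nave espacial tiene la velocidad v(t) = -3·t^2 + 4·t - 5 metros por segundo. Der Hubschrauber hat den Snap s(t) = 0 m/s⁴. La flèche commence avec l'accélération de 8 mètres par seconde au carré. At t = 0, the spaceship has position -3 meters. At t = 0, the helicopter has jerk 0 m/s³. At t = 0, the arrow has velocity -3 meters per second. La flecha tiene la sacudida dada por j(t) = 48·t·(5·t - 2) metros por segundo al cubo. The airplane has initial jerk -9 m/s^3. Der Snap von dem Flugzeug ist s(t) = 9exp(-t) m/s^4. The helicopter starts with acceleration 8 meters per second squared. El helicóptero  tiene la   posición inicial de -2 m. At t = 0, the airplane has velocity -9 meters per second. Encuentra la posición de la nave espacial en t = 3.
Para resolver esto, necesitamos tomar 1 antiderivada de nuestra ecuación de la velocidad v(t) = -3·t^2 + 4·t - 5. Tomando ∫v(t)dt y aplicando x(0) = -3, encontramos x(t) = -t^3 + 2·t^2 - 5·t - 3. Usando x(t) = -t^3 + 2·t^2 - 5·t - 3 y sustituyendo t = 3, encontramos x = -27.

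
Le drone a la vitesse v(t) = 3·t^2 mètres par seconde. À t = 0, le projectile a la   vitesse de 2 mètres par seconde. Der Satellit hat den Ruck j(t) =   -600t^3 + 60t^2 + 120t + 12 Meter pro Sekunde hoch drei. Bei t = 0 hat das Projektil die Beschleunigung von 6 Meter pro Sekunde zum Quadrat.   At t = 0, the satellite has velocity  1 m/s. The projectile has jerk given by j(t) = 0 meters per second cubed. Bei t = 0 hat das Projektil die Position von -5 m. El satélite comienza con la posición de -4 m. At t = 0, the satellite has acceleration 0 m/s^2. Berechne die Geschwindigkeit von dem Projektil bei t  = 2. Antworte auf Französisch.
Nous devons intégrer notre équation du jerk j(t) = 0 2 fois. En prenant ∫j(t)dt et en appliquant a(0) = 6, nous trouvons a(t) = 6. En intégrant l'accélération et en utilisant la condition initiale v(0) = 2, nous obtenons v(t) = 6·t + 2. De l'équation de la vitesse v(t) = 6·t + 2, nous substituons t = 2 pour obtenir v = 14.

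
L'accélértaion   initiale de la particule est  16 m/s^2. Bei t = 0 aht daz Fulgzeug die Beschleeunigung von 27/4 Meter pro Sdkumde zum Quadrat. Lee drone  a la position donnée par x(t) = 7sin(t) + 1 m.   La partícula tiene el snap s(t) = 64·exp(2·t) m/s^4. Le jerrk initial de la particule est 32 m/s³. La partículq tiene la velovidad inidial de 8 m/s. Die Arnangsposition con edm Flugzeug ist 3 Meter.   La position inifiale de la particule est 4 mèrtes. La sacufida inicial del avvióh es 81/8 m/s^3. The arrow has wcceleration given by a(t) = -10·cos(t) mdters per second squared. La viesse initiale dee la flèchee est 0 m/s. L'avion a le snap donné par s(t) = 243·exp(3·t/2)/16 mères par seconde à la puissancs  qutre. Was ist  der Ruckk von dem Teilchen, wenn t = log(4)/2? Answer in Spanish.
Debemos encontrar la integral de nuestra ecuación del snap s(t) = 64·exp(2·t) 1 vez. Integrando el snap y usando la condición inicial j(0) = 32, obtenemos j(t) = 32·exp(2·t). Usando j(t) = 32·exp(2·t) y sustituyendo t = log(4)/2, encontramos j = 128.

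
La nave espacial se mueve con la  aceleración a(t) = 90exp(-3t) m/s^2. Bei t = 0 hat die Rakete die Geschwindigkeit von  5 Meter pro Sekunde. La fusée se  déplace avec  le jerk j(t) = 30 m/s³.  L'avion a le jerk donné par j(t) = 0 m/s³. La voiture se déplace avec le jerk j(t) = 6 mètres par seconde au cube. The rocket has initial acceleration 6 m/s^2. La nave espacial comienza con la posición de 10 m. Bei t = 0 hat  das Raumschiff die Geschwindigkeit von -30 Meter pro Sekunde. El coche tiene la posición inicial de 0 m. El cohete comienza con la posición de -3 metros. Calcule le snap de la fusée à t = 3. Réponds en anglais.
We must differentiate our jerk equation j(t) = 30 1 time. The derivative of jerk gives snap: s(t) = 0. We have snap s(t) = 0. Substituting t = 3: s(3) = 0.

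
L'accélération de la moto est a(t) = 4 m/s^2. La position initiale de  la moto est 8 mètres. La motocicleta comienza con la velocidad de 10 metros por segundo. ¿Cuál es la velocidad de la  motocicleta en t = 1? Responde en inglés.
To find the answer, we compute 1 integral of a(t) = 4. Taking ∫a(t)dt and applying v(0) = 10, we find v(t) = 4·t + 10. We have velocity v(t) = 4·t + 10. Substituting t = 1: v(1) = 14.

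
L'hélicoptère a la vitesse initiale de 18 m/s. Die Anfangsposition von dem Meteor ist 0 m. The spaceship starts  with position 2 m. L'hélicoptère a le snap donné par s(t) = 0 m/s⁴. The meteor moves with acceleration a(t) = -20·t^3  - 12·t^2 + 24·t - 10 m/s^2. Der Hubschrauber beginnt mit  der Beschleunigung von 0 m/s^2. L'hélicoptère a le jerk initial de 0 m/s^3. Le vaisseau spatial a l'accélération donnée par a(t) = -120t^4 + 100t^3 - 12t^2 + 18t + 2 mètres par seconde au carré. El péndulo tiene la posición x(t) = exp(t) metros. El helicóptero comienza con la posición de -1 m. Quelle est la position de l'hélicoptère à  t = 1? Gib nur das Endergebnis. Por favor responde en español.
En t = 1, x = 17.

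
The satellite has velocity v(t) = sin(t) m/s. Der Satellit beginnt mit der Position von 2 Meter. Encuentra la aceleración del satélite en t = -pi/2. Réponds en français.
Pour résoudre ceci, nous devons prendre 1 dérivée de notre équation de la vitesse v(t) = sin(t). En dérivant la vitesse, nous obtenons l'accélération: a(t) = cos(t). En utilisant a(t) = cos(t) et en substituant t = -pi/2, nous trouvons a = 0.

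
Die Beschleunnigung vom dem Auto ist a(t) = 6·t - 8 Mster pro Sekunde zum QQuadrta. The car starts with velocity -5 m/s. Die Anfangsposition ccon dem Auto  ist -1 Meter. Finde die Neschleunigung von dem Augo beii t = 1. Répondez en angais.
From the given acceleration equation a(t) = 6·t - 8, we substitute t = 1 to get a = -2.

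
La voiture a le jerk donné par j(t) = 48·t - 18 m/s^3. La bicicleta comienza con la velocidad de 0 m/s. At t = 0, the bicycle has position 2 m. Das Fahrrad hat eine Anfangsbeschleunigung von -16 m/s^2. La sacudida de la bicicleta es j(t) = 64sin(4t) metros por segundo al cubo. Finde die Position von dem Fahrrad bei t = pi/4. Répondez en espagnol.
Partiendo de la sacudida j(t) = 64·sin(4·t), tomamos 3 integrales. La antiderivada de la sacudida es la aceleración. Usando a(0) = -16, obtenemos a(t) = -16·cos(4·t). La antiderivada de la aceleración, con v(0) = 0, da la velocidad: v(t) = -4·sin(4·t). La integral de la velocidad, con x(0) = 2, da la posición: x(t) = cos(4·t) + 1. De la ecuación de la posición x(t) = cos(4·t) + 1, sustituimos t = pi/4 para obtener x = 0.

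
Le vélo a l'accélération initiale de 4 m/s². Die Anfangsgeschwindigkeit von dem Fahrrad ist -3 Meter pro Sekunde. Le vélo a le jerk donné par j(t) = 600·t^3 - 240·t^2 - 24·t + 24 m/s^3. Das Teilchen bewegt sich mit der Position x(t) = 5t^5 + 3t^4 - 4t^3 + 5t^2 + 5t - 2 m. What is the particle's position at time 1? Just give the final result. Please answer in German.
Die Antwort ist 12.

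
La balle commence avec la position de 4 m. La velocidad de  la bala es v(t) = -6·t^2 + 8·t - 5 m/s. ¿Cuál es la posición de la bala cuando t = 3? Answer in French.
Pour résoudre ceci, nous devons prendre 1 intégrale de notre équation de la vitesse v(t) = -6·t^2 + 8·t - 5. L'intégrale de la vitesse, avec x(0) = 4, donne la position: x(t) = -2·t^3 + 4·t^2 - 5·t + 4. En utilisant x(t) = -2·t^3 + 4·t^2 - 5·t + 4 et en substituant t = 3, nous trouvons x = -29.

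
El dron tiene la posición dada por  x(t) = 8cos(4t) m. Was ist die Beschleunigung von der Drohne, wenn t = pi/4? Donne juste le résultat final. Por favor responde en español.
a(pi/4) = 128.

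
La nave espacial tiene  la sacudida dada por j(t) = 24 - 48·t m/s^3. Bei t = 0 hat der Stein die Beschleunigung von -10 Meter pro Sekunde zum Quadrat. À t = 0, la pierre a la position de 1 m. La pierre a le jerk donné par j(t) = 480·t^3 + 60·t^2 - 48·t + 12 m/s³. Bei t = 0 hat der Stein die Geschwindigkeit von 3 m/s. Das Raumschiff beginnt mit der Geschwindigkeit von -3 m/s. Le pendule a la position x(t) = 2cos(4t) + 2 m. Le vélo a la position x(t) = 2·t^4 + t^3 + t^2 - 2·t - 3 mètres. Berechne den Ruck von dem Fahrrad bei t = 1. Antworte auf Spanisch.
Partiendo de la posición x(t) = 2·t^4 + t^3 + t^2 - 2·t - 3, tomamos 3 derivadas. Tomando d/dt de x(t), encontramos v(t) = 8·t^3 + 3·t^2 + 2·t - 2. La derivada de la velocidad da la aceleración: a(t) = 24·t^2 + 6·t + 2. La derivada de la aceleración da la sacudida: j(t) = 48·t + 6. Usando j(t) = 48·t + 6 y sustituyendo t = 1, encontramos j = 54.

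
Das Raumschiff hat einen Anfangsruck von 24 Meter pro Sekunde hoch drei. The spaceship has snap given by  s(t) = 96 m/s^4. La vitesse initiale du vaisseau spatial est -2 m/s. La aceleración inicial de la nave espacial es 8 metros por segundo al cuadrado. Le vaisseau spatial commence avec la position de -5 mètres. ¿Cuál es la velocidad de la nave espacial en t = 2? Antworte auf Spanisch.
Partiendo del snap s(t) = 96, tomamos 3 antiderivadas. Integrando el snap y usando la condición inicial j(0) = 24, obtenemos j(t) = 96·t + 24. Tomando ∫j(t)dt y aplicando a(0) = 8, encontramos a(t) = 48·t^2 + 24·t + 8. Integrando la aceleración y usando la condición inicial v(0) = -2, obtenemos v(t) = 16·t^3 + 12·t^2 + 8·t - 2. Tenemos la velocidad v(t) = 16·t^3 + 12·t^2 + 8·t - 2. Sustituyendo t = 2: v(2) = 190.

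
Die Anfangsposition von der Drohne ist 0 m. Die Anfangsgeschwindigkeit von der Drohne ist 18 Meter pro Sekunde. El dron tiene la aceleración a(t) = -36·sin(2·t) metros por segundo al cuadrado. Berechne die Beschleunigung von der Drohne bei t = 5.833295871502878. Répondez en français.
De l'équation de l'accélération a(t) = -36·sin(2·t), nous substituons t = 5.833295871502878 pour obtenir a = 28.1948196494198.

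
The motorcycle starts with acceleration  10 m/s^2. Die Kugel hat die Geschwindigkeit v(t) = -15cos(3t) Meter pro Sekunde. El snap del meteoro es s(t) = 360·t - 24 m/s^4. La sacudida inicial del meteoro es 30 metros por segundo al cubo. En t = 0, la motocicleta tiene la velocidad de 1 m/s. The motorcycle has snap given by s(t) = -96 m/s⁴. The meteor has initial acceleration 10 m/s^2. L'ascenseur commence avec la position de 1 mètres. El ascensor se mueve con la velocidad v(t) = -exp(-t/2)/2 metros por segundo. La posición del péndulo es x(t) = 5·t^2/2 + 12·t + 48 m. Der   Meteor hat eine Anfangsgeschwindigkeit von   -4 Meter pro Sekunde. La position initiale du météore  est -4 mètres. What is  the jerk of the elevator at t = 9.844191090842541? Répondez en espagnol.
Debemos derivar nuestra ecuación de la velocidad v(t) = -exp(-t/2)/2 2 veces. Derivando la velocidad, obtenemos la aceleración: a(t) = exp(-t/2)/4. La derivada de la aceleración da la sacudida: j(t) = -exp(-t/2)/8. Usando j(t) = -exp(-t/2)/8 y sustituyendo t = 9.844191090842541, encontramos j = -0.000910481400218739.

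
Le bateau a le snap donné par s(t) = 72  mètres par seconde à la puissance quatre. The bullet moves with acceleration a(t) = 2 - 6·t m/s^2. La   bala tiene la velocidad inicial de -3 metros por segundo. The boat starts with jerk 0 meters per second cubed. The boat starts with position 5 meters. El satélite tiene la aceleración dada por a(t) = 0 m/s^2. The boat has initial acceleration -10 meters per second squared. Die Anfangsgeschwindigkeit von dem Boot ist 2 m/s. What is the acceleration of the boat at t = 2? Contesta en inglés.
Starting from snap s(t) = 72, we take 2 integrals. The integral of snap is jerk. Using j(0) = 0, we get j(t) = 72·t. The integral of jerk, with a(0) = -10, gives acceleration: a(t) = 36·t^2 - 10. Using a(t) = 36·t^2 - 10 and substituting t = 2, we find a = 134.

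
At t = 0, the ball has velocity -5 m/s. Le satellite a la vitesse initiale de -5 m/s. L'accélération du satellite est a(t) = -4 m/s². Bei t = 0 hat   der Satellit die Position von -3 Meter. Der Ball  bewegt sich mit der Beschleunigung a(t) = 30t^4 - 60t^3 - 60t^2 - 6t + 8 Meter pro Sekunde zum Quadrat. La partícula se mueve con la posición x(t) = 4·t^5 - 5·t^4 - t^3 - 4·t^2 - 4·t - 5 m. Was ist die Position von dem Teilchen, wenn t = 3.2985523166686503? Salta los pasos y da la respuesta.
Bei t = 3.2985523166686503, x = 872.458654886085.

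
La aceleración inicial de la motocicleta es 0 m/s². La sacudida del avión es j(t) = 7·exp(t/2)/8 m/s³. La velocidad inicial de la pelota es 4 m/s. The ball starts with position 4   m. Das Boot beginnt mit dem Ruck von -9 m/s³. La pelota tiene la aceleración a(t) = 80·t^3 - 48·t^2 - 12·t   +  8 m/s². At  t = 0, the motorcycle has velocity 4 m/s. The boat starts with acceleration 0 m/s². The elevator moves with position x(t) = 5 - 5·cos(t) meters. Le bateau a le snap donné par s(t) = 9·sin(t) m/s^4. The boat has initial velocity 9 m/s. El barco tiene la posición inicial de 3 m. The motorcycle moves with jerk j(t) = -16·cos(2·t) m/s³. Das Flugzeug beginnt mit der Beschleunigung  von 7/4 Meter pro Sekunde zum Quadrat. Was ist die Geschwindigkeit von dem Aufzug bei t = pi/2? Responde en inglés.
Starting from position x(t) = 5 - 5·cos(t), we take 1 derivative. The derivative of position gives velocity: v(t) = 5·sin(t). Using v(t) = 5·sin(t) and substituting t = pi/2, we find v = 5.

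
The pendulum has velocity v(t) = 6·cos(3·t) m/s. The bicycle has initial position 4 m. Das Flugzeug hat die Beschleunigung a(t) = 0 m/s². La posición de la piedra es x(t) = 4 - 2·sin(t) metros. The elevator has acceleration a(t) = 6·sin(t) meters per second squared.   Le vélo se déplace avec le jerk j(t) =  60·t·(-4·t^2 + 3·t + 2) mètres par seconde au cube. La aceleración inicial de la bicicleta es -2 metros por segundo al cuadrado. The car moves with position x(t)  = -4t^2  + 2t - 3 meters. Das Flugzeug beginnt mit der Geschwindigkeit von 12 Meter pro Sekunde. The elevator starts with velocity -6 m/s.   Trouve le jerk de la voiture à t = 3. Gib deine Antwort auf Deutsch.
Um dies zu lösen, müssen wir 3 Ableitungen unserer Gleichung für die Position x(t) = -4·t^2 + 2·t - 3 nehmen. Mit d/dt von x(t) finden wir v(t) = 2 - 8·t. Die Ableitung von der Geschwindigkeit ergibt die Beschleunigung: a(t) = -8. Die Ableitung von der Beschleunigung ergibt den Ruck: j(t) = 0. Wir haben den Ruck j(t) = 0. Durch Einsetzen von t = 3: j(3) = 0.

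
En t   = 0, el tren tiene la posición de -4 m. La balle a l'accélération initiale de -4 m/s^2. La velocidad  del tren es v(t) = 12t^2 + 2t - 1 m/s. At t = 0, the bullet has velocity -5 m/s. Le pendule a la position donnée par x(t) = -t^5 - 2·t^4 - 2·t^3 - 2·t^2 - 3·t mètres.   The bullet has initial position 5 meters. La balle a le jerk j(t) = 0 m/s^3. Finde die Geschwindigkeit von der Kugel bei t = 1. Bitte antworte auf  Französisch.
En partant du jerk j(t) = 0, nous prenons 2 primitives. L'intégrale du jerk est l'accélération. En utilisant a(0) = -4, nous obtenons a(t) = -4. En intégrant l'accélération et en utilisant la condition initiale v(0) = -5, nous obtenons v(t) = -4·t - 5. En utilisant v(t) = -4·t - 5 et en substituant t = 1, nous trouvons v = -9.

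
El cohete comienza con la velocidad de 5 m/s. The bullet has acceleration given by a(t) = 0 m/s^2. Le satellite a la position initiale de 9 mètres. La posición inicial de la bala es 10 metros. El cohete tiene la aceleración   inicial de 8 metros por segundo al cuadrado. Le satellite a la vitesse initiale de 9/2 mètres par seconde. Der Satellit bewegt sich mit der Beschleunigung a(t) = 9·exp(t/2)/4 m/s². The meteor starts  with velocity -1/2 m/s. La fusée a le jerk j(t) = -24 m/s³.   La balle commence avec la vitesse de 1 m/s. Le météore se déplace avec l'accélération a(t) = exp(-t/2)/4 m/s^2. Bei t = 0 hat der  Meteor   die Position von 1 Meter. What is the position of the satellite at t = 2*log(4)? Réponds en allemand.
Wir müssen die Stammfunktion unserer Gleichung für die Beschleunigung a(t) = 9·exp(t/2)/4 2-mal finden. Die Stammfunktion von der Beschleunigung ist die Geschwindigkeit. Mit v(0) = 9/2 erhalten wir v(t) = 9·exp(t/2)/2. Die Stammfunktion von der Geschwindigkeit, mit x(0) = 9, ergibt die Position: x(t) = 9·exp(t/2). Aus der Gleichung für die Position x(t) = 9·exp(t/2), setzen wir t = 2*log(4) ein und erhalten x = 36.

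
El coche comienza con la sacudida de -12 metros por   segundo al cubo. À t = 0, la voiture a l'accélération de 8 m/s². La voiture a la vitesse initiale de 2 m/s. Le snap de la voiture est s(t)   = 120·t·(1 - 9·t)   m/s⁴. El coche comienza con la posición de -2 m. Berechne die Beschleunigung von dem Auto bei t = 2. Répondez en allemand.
Ausgehend von dem Snap s(t) = 120·t·(1 - 9·t), nehmen wir 2 Integrale. Durch Integration von dem Snap und Verwendung der Anfangsbedingung j(0) = -12, erhalten wir j(t) = -360·t^3 + 60·t^2 - 12. Die Stammfunktion von dem Ruck, mit a(0) = 8, ergibt die Beschleunigung: a(t) = -90·t^4 + 20·t^3 - 12·t + 8. Wir haben die Beschleunigung a(t) = -90·t^4 + 20·t^3 - 12·t + 8. Durch Einsetzen von t = 2: a(2) = -1296.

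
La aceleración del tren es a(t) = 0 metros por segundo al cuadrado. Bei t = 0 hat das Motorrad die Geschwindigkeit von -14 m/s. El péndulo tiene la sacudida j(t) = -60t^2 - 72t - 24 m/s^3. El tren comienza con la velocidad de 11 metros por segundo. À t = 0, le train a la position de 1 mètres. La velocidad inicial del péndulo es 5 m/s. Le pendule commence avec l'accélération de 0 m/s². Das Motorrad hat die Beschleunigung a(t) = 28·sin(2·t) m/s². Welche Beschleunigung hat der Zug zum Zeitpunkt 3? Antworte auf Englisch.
We have acceleration a(t) = 0. Substituting t = 3: a(3) = 0.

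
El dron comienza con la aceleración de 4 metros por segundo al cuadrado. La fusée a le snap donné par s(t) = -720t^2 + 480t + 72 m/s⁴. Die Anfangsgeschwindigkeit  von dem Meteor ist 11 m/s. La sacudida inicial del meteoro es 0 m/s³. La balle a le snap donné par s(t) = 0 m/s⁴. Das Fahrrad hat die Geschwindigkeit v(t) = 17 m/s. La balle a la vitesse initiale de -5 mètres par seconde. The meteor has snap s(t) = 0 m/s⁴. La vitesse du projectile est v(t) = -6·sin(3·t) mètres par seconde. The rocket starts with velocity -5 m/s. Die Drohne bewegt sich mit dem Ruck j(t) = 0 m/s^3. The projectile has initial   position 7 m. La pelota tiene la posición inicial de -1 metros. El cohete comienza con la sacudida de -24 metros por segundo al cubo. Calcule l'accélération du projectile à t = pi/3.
En partant de la vitesse v(t) = -6·sin(3·t), nous prenons 1 dérivée. La dérivée de la vitesse donne l'accélération: a(t) = -18·cos(3·t). En utilisant a(t) = -18·cos(3·t) et en substituant t = pi/3, nous trouvons a = 18.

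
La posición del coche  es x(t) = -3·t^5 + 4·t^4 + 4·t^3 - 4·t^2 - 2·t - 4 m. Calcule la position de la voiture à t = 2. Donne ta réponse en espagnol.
Tenemos la posición x(t) = -3·t^5 + 4·t^4 + 4·t^3 - 4·t^2 - 2·t - 4. Sustituyendo t = 2: x(2) = -24.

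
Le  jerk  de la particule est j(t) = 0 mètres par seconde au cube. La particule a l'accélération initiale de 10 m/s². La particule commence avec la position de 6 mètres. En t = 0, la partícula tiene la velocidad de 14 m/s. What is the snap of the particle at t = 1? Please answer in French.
Nous devons dériver notre équation du jerk j(t) = 0 1 fois. En prenant d/dt de j(t), nous trouvons s(t) = 0. En utilisant s(t) = 0 et en substituant t = 1, nous trouvons s = 0.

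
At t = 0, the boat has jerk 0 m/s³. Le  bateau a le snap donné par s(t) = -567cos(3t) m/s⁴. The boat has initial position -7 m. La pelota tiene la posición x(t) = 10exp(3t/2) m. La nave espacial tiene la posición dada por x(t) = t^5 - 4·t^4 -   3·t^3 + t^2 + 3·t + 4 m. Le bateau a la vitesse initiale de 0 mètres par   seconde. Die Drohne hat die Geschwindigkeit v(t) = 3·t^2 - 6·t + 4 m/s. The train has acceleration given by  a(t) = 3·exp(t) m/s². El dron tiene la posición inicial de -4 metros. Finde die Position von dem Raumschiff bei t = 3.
Aus der Gleichung für die Position x(t) = t^5 - 4·t^4 - 3·t^3 + t^2 + 3·t + 4, setzen wir t = 3 ein und erhalten x = -140.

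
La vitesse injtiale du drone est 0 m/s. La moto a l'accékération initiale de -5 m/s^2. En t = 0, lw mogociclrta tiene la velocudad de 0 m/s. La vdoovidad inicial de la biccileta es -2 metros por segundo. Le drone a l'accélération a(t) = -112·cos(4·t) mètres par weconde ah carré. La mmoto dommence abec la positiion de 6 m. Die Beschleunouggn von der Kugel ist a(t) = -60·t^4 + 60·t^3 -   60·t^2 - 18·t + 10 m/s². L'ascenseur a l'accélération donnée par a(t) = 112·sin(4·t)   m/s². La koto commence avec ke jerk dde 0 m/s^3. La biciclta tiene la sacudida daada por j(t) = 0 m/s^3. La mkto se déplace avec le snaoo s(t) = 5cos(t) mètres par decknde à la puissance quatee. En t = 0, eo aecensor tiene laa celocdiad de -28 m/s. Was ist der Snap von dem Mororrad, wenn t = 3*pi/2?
Aus der Gleichung für den Snap s(t) = 5·cos(t), setzen wir t = 3*pi/2 ein und erhalten s = 0.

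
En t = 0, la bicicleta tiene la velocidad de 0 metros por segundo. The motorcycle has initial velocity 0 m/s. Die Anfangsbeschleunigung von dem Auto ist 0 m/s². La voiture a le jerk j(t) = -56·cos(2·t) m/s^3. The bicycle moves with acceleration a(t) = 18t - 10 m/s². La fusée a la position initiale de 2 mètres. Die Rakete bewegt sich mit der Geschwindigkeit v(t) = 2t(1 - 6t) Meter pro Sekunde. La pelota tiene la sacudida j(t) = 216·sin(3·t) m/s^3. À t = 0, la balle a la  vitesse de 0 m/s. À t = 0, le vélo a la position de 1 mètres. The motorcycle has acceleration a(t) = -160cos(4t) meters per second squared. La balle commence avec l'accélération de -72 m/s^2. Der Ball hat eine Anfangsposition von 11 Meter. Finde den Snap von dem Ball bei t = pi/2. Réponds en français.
Nous devons dériver notre équation du jerk j(t) = 216·sin(3·t) 1 fois. La dérivée du jerk donne le snap: s(t) = 648·cos(3·t). Nous avons le snap s(t) = 648·cos(3·t). En substituant t = pi/2: s(pi/2) = 0.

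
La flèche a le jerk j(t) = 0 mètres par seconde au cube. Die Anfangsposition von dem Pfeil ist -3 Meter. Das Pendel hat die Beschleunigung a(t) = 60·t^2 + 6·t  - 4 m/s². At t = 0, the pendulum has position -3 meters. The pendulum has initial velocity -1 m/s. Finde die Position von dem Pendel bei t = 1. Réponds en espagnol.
Para resolver esto, necesitamos tomar 2 antiderivadas de nuestra ecuación de la aceleración a(t) = 60·t^2 + 6·t - 4. Integrando la aceleración y usando la condición inicial v(0) = -1, obtenemos v(t) = 20·t^3 + 3·t^2 - 4·t - 1. La antiderivada de la velocidad, con x(0) = -3, da la posición: x(t) = 5·t^4 + t^3 - 2·t^2 - t - 3. De la ecuación de la posición x(t) = 5·t^4 + t^3 - 2·t^2 - t - 3, sustituimos t = 1 para obtener x = 0.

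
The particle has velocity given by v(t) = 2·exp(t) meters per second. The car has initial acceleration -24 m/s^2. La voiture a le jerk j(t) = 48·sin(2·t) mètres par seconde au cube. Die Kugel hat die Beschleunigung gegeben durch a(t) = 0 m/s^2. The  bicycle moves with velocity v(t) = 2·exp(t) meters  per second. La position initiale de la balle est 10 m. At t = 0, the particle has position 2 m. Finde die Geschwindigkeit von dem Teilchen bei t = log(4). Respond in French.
En utilisant v(t) = 2·exp(t) et en substituant t = log(4), nous trouvons v = 8.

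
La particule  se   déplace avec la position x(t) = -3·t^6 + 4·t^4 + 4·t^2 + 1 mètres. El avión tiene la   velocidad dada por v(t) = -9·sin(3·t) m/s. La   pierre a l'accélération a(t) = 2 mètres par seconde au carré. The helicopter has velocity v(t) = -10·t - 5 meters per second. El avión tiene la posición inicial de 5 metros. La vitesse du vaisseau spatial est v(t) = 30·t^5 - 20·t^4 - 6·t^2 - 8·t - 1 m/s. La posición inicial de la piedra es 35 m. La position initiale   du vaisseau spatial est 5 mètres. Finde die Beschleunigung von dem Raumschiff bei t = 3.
Ausgehend von der Geschwindigkeit v(t) = 30·t^5 - 20·t^4 - 6·t^2 - 8·t - 1, nehmen wir 1 Ableitung. Mit d/dt von v(t) finden wir a(t) = 150·t^4 - 80·t^3 - 12·t - 8. Wir haben die Beschleunigung a(t) = 150·t^4 - 80·t^3 - 12·t - 8. Durch Einsetzen von t = 3: a(3) = 9946.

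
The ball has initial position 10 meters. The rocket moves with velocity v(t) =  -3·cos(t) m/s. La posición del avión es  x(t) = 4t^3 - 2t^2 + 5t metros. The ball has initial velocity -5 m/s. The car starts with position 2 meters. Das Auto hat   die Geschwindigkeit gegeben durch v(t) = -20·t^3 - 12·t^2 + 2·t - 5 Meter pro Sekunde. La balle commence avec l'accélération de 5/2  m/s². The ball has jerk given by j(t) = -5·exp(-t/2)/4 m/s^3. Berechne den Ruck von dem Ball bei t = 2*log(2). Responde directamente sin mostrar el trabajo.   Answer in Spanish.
En t = 2*log(2), j = -5/8.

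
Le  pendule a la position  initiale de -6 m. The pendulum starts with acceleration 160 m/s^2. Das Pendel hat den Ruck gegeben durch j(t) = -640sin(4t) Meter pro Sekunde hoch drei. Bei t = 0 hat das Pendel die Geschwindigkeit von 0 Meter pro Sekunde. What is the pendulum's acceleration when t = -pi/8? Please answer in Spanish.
Necesitamos integrar nuestra ecuación de la sacudida j(t) = -640·sin(4·t) 1 vez. La antiderivada de la sacudida, con a(0) = 160, da la aceleración: a(t) = 160·cos(4·t). Tenemos la aceleración a(t) = 160·cos(4·t). Sustituyendo t = -pi/8: a(-pi/8) = 0.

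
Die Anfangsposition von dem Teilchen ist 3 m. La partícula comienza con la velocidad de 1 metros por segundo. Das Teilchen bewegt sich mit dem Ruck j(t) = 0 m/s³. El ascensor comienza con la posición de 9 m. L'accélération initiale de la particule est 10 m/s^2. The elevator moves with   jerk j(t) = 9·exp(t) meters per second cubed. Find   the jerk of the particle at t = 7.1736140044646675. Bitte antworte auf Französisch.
En utilisant j(t) = 0 et en substituant t = 7.1736140044646675, nous trouvons j = 0.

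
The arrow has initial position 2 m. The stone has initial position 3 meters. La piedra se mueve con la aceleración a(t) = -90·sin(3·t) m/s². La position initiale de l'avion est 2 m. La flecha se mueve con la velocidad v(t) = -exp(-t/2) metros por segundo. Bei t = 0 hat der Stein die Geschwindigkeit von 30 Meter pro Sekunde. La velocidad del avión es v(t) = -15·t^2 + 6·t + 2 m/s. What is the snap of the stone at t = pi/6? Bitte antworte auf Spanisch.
Debemos derivar nuestra ecuación de la aceleración a(t) = -90·sin(3·t) 2 veces. Tomando d/dt de a(t), encontramos j(t) = -270·cos(3·t). Tomando d/dt de j(t), encontramos s(t) = 810·sin(3·t). Usando s(t) = 810·sin(3·t) y sustituyendo t = pi/6, encontramos s = 810.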